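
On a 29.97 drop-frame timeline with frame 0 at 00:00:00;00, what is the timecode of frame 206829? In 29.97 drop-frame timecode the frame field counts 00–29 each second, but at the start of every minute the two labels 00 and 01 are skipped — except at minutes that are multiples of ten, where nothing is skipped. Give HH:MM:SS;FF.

01:55:01;07

Each 10-minute DF block holds 10 × 60 × 30 − 9 × 2 = 17982 frames. 206829 ÷ 17982 → 11 full blocks, remainder 9027.
Within the partial block the first minute is 1800 frames and each further minute 1798, so 5 further minute boundaries passed. Total skipped labels = 18 × 11 + 2 × 5 = 208.
Non-drop label index = 206829 + 208 = 207037; at 30 labels/s that is 01:55:01:07, i.e. DF 01:55:01;07.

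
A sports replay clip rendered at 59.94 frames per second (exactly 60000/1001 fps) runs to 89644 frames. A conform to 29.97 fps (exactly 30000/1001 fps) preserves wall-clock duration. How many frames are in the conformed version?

Target frames = source frames × (target rate / source rate) = 89644 × (30000/1001)/(60000/1001) = 89644 × 1/2 = 44822.

44822 frames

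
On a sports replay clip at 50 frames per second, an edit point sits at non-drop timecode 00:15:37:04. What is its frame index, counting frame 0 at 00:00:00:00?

Total seconds to the label: (0 × 3600 + 15 × 60 + 37) = 937.
Frame index = 937 × 50 + 4 = 46854.

frame 46854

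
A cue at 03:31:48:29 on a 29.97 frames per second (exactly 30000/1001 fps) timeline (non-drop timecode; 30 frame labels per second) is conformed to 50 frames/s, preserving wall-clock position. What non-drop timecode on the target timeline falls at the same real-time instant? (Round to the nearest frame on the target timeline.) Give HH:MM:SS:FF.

03:32:01:34

Source frame index: (3×3600 + 31×60 + 48) × 30 + 29 = 381269.
Real time: 381269 / (30000/1001) = 381650269/30000 s.
Target frame: (381650269/30000) × (50) = 381650269/600 ≈ 636083.782 → 636084.
At 50 labels/s: frame 636084 → 03:32:01:34.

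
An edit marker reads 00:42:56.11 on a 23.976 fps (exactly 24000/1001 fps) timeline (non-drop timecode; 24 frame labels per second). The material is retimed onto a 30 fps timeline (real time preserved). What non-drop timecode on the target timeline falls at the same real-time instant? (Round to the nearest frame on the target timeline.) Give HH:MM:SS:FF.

Source frame index: (0×3600 + 42×60 + 56) × 24 + 11 = 61835.
Real time: 61835 / (24000/1001) = 12379367/4800 s.
Target frame: (12379367/4800) × (30) = 12379367/160 ≈ 77371.044 → 77371.
At 30 labels/s: frame 77371 → 00:42:59:01.

00:42:59:01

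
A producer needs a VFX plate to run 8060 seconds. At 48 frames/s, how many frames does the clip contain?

Frames = 8060 × 48 = 386880.

386880 frames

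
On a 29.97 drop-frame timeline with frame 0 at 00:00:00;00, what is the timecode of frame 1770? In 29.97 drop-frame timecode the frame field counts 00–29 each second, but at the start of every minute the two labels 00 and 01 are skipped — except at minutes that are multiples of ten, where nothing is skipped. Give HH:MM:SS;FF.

00:00:59;00

Ten DF minutes hold 17982 frames, so frame 1770 lies in block 0 (frames 0–17981) with 1770 frames into that block.
The block's first minute is 1800 frames and the rest 1798 each; 1770 frames reaches minute 0, so 0 × 18 + 0 × 2 = 0 labels have been skipped so far.
Adding those back, label number 1770 + 0 = 1770 at 30 labels/s is 59 s + 0 f = 0 h 0 min 59 s frame 0, i.e. 00:00:59;00.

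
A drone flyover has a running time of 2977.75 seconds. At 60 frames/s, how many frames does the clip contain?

178665 frames

Frames = 2977.75 × 60 = 178665.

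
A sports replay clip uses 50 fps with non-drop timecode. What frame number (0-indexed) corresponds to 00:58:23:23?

frame 175173

Total seconds to the label: (0 × 3600 + 58 × 60 + 23) = 3503.
Frame index = 3503 × 50 + 23 = 175173.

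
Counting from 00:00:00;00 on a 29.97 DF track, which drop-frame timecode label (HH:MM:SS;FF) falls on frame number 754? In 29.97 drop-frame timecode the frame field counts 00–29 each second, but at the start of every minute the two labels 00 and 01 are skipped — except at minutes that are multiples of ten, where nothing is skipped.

Each 10-minute DF block holds 10 × 60 × 30 − 9 × 2 = 17982 frames. 754 ÷ 17982 → 0 full blocks, remainder 754.
Within the partial block the first minute is 1800 frames and each further minute 1798, so 0 further minute boundaries passed. Total skipped labels = 18 × 0 + 2 × 0 = 0.
Non-drop label index = 754 + 0 = 754; at 30 labels/s that is 00:00:25:04, i.e. DF 00:00:25;04.

00:00:25;04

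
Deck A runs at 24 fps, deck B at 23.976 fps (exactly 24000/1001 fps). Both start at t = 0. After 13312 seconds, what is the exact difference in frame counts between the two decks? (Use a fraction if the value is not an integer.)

24576/77 frames

A emits 24 × 13312 = 319488 frames; B emits 24000/1001 × 13312 = 24576000/77.
Difference = 24576/77 frames (≈ 319.1688); B is behind A.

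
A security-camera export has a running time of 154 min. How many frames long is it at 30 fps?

154 min = 9240 s.
Frames = 9240 × 30 = 277200.

277200 frames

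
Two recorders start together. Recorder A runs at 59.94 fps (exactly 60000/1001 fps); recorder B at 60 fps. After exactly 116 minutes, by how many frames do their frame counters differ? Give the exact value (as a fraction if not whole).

417600/1001 frames

116 min = 6960 s.
A emits 60000/1001 × 6960 = 417600000/1001 frames; B emits 60 × 6960 = 417600.
Difference = 417600/1001 frames (≈ 417.1828); B is ahead of A.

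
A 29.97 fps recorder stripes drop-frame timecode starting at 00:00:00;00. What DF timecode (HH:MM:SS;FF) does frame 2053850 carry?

19:02:10;06

Ten DF minutes hold 17982 frames, so frame 2053850 lies in block 114 (frames 2049948–2067929) with 3902 frames into that block.
The block's first minute is 1800 frames and the rest 1798 each; 3902 frames reaches minute 2, so 114 × 18 + 2 × 2 = 2056 labels have been skipped so far.
Adding those back, label number 2053850 + 2056 = 2055906 at 30 labels/s is 68530 s + 6 f = 19 h 2 min 10 s frame 6, i.e. 19:02:10;06.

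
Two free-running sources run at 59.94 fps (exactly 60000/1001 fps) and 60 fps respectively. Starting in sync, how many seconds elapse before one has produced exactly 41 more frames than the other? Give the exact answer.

41041/60 seconds

The gap grows by |60 − 60000/1001| = 60/1001 frames per second.
Time for a 41-frame gap: 41 ÷ (60/1001) = 41041/60 s.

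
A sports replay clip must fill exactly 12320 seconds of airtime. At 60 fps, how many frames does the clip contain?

Frames = 12320 × 60 = 739200.

739200 frames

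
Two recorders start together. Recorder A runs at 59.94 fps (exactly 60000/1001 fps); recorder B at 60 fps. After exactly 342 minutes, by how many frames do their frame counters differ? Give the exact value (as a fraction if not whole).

342 min = 20520 s.
A emits 60000/1001 × 20520 = 1231200000/1001 frames; B emits 60 × 20520 = 1231200.
Difference = 1231200/1001 frames (≈ 1229.9700); B is ahead of A.

1231200/1001 frames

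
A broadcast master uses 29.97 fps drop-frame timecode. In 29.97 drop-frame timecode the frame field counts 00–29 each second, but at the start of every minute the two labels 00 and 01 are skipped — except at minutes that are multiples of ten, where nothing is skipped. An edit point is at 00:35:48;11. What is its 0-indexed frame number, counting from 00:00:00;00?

Complete 10-minute blocks: 3, each 17982 frames → 53946.
Remaining 5 whole minutes in the current block: 1800 + 4 × 1798 = 8992 frames.
Within the current minute: 48 × 30 + 11 − 2 = 1449 (labels ;00/;01 skipped at this minute). Total = 53946 + 8992 + 1449 = 64387.

64387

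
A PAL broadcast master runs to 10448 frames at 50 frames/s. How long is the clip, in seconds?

Running time = 10448 / (50) = 208.96 s.

208.96 seconds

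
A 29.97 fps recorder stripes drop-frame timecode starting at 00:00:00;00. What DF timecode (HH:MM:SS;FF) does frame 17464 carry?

Ten DF minutes hold 17982 frames, so frame 17464 lies in block 0 (frames 0–17981) with 17464 frames into that block.
The block's first minute is 1800 frames and the rest 1798 each; 17464 frames reaches minute 9, so 0 × 18 + 9 × 2 = 18 labels have been skipped so far.
Adding those back, label number 17464 + 18 = 17482 at 30 labels/s is 582 s + 22 f = 0 h 9 min 42 s frame 22, i.e. 00:09:42;22.

00:09:42;22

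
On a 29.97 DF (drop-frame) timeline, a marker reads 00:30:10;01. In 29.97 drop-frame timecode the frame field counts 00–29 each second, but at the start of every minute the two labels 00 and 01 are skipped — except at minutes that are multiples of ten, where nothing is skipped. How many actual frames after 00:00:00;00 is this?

54247

As if non-drop at 30 labels/s: (0 × 3600 + 30 × 60 + 10) × 30 + 1 = 54301.
Minute boundaries passed: 30; those not divisible by 10: 30 − 3 = 27; dropped labels = 2 × 27 = 54.
Actual frame index = 54301 − 54 = 54247.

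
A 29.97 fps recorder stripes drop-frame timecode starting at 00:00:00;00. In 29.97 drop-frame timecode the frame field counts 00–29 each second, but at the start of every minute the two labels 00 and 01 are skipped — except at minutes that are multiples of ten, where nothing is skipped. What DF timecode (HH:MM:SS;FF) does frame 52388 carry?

00:29:08;02

Ten DF minutes hold 17982 frames, so frame 52388 lies in block 2 (frames 35964–53945) with 16424 frames into that block.
The block's first minute is 1800 frames and the rest 1798 each; 16424 frames reaches minute 9, so 2 × 18 + 9 × 2 = 54 labels have been skipped so far.
Adding those back, label number 52388 + 54 = 52442 at 30 labels/s is 1748 s + 2 f = 0 h 29 min 8 s frame 2, i.e. 00:29:08;02.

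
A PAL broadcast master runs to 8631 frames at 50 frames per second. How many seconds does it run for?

Running time = 8631 / (50) = 172.62 s.

172.62 seconds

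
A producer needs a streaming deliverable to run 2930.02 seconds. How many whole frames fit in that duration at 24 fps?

Frames = 2930.02 × 24 = 1758012/25 ≈ 70320.4800.
Complete frames: 70320.

70320 frames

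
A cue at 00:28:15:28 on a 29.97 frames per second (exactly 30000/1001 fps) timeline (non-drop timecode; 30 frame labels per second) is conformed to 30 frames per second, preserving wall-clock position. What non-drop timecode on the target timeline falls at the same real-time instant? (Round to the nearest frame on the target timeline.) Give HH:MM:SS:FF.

Source frame index: (0×3600 + 28×60 + 15) × 30 + 28 = 50878.
Real time: 50878 / (30000/1001) = 25464439/15000 s.
Target frame: (25464439/15000) × (30) = 25464439/500 ≈ 50928.878 → 50929.
At 30 labels/s: frame 50929 → 00:28:17:19.

00:28:17:19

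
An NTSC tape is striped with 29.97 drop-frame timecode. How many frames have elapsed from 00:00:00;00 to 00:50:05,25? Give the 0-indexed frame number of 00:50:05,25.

As if non-drop at 30 labels/s: (0 × 3600 + 50 × 60 + 5) × 30 + 25 = 90175.
Minute boundaries passed: 50; those not divisible by 10: 50 − 5 = 45; dropped labels = 2 × 45 = 90.
Actual frame index = 90175 − 90 = 90085.

90085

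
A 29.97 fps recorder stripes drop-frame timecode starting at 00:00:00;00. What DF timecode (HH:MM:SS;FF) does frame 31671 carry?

00:17:36;23

Each 10-minute DF block holds 10 × 60 × 30 − 9 × 2 = 17982 frames. 31671 ÷ 17982 → 1 full block, remainder 13689.
Within the partial block the first minute is 1800 frames and each further minute 1798, so 7 further minute boundaries passed. Total skipped labels = 18 × 1 + 2 × 7 = 32.
Non-drop label index = 31671 + 32 = 31703; at 30 labels/s that is 00:17:36:23, i.e. DF 00:17:36;23.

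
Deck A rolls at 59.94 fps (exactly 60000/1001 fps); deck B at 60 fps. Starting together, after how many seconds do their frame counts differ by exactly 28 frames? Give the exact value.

7007/15 seconds

The gap grows by |60 − 60000/1001| = 60/1001 frames per second.
Time for a 28-frame gap: 28 ÷ (60/1001) = 7007/15 s.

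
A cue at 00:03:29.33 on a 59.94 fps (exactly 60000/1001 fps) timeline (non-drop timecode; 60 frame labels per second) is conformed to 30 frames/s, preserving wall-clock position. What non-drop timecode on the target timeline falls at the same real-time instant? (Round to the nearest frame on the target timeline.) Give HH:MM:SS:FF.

Source frame index: (0×3600 + 3×60 + 29) × 60 + 33 = 12573.
Real time: 12573 / (60000/1001) = 4195191/20000 s.
Target frame: (4195191/20000) × (30) = 12585573/2000 ≈ 6292.787 → 6293.
At 30 labels/s: frame 6293 → 00:03:29:23.

00:03:29:23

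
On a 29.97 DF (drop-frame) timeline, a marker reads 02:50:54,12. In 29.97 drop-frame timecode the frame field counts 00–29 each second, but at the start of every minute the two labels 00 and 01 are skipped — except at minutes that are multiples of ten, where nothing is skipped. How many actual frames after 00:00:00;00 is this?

As if non-drop at 30 labels/s: (2 × 3600 + 50 × 60 + 54) × 30 + 12 = 307632.
Minute boundaries passed: 170; those not divisible by 10: 170 − 17 = 153; dropped labels = 2 × 153 = 306.
Actual frame index = 307632 − 306 = 307326.

307326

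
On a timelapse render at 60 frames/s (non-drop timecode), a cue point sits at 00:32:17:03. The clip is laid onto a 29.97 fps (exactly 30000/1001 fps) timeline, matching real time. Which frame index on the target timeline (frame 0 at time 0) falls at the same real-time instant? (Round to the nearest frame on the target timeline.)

Source frame index: (0×3600 + 32×60 + 17) × 60 + 3 = 116223.
Real time: 116223 / (60) = 38741/20 s.
Target frame: (38741/20) × (30000/1001) = 58111500/1001 ≈ 58053.447 → 58053.

frame 58053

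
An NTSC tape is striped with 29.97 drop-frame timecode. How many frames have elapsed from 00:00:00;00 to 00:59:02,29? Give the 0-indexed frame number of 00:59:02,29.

106181

As if non-drop at 30 labels/s: (0 × 3600 + 59 × 60 + 2) × 30 + 29 = 106289.
Minute boundaries passed: 59; those not divisible by 10: 59 − 5 = 54; dropped labels = 2 × 54 = 108.
Actual frame index = 106289 − 108 = 106181.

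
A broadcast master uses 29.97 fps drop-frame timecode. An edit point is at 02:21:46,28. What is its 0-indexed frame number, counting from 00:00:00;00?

254954

Complete 10-minute blocks: 14, each 17982 frames → 251748.
Remaining 1 whole minute in the current block: 1800 + 0 × 1798 = 1800 frames.
Within the current minute: 46 × 30 + 28 − 2 = 1406 (labels ;00/;01 skipped at this minute). Total = 251748 + 1800 + 1406 = 254954.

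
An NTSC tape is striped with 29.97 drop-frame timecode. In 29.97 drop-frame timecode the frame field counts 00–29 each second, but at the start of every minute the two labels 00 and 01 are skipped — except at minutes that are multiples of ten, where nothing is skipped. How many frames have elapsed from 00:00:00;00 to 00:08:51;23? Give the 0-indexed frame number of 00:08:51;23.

15937

As if non-drop at 30 labels/s: (0 × 3600 + 8 × 60 + 51) × 30 + 23 = 15953.
Minute boundaries passed: 8; those not divisible by 10: 8 − 0 = 8; dropped labels = 2 × 8 = 16.
Actual frame index = 15953 − 16 = 15937.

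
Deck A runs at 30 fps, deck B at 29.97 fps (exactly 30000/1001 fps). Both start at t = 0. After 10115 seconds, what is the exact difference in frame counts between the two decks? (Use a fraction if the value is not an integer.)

A emits 30 × 10115 = 303450 frames; B emits 30000/1001 × 10115 = 43350000/143.
Difference = 43350/143 frames (≈ 303.1469); B is behind A.

43350/143 frames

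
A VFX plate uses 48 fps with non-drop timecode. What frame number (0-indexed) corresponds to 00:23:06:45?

Total seconds to the label: (0 × 3600 + 23 × 60 + 6) = 1386.
Frame index = 1386 × 48 + 45 = 66573.

frame 66573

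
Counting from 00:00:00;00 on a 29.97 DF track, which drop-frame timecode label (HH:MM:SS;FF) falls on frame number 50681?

00:28:11;03

Ten DF minutes hold 17982 frames, so frame 50681 lies in block 2 (frames 35964–53945) with 14717 frames into that block.
The block's first minute is 1800 frames and the rest 1798 each; 14717 frames reaches minute 8, so 2 × 18 + 8 × 2 = 52 labels have been skipped so far.
Adding those back, label number 50681 + 52 = 50733 at 30 labels/s is 1691 s + 3 f = 0 h 28 min 11 s frame 3, i.e. 00:28:11;03.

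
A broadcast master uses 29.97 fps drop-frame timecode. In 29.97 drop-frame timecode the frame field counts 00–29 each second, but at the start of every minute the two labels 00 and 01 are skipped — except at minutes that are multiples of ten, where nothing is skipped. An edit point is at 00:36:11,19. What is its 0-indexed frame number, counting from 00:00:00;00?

As if non-drop at 30 labels/s: (0 × 3600 + 36 × 60 + 11) × 30 + 19 = 65149.
Minute boundaries passed: 36; those not divisible by 10: 36 − 3 = 33; dropped labels = 2 × 33 = 66.
Actual frame index = 65149 − 66 = 65083.

65083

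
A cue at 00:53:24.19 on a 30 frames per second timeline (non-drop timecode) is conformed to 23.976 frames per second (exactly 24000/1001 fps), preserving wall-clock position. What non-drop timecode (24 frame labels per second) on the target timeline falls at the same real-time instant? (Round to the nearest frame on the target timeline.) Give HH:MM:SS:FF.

00:53:21:10

Source frame index: (0×3600 + 53×60 + 24) × 30 + 19 = 96139.
Real time: 96139 / (30) = 96139/30 s.
Target frame: (96139/30) × (24000/1001) = 76911200/1001 ≈ 76834.366 → 76834.
At 24 labels/s: frame 76834 → 00:53:21:10.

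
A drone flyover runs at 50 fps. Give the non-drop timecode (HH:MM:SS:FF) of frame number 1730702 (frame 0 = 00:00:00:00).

09:36:54:02

1730702 ÷ 50 = 34614 full seconds, remainder 2 frames.
34614 s = 9 h 36 min 54 s.
Timecode: 09:36:54:02.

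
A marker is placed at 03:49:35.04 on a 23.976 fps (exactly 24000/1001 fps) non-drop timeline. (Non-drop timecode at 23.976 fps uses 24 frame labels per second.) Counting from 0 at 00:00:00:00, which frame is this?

Total seconds to the label: (3 × 3600 + 49 × 60 + 35) = 13775.
Frame index = 13775 × 24 + 4 = 330604.

330604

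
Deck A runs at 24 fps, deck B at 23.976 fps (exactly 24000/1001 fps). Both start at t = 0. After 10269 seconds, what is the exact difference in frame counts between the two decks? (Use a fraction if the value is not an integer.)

35208/143 frames

A emits 24 × 10269 = 246456 frames; B emits 24000/1001 × 10269 = 35208000/143.
Difference = 35208/143 frames (≈ 246.2098); B is behind A.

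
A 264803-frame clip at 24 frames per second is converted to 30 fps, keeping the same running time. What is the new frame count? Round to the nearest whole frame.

Frames at target rate = 264803 × (30) / (24) = 1324015/4 ≈ 331003.750.
Nearest whole frame: 331004.

331004 frames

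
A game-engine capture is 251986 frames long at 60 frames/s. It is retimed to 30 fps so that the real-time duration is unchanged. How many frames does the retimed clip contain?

125993 frames

Target frames = source frames × (target rate / source rate) = 251986 × (30)/(60) = 251986 × 1/2 = 125993.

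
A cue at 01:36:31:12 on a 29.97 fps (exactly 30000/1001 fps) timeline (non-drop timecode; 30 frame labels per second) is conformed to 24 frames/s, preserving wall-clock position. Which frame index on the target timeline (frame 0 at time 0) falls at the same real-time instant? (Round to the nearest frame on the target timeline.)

frame 139133

Source frame index: (1×3600 + 36×60 + 31) × 30 + 12 = 173742.
Real time: 173742 / (30000/1001) = 28985957/5000 s.
Target frame: (28985957/5000) × (24) = 86957871/625 ≈ 139132.594 → 139133.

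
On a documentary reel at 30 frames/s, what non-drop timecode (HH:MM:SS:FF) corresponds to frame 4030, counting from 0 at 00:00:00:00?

4030 ÷ 30 = 134 full seconds, remainder 10 frames.
134 s = 0 h 2 min 14 s.
Timecode: 00:02:14:10.

00:02:14:10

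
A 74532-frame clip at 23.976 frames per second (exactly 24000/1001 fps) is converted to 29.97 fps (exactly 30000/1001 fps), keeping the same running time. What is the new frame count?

93165 frames

Target frames = source frames × (target rate / source rate) = 74532 × (30000/1001)/(24000/1001) = 74532 × 5/4 = 93165.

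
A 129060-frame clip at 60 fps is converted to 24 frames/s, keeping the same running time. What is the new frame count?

51624 frames

Target frames = source frames × (target rate / source rate) = 129060 × (24)/(60) = 129060 × 2/5 = 51624.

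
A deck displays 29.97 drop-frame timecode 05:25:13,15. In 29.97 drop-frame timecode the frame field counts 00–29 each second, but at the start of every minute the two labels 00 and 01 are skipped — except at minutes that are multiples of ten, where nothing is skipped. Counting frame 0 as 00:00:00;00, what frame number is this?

Complete 10-minute blocks: 32, each 17982 frames → 575424.
Remaining 5 whole minutes in the current block: 1800 + 4 × 1798 = 8992 frames.
Within the current minute: 13 × 30 + 15 − 2 = 403 (labels ;00/;01 skipped at this minute). Total = 575424 + 8992 + 403 = 584819.

584819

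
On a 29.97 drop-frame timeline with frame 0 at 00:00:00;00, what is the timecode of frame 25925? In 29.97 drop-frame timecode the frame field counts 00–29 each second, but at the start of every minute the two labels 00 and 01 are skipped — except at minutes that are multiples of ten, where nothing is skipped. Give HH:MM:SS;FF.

Each 10-minute DF block holds 10 × 60 × 30 − 9 × 2 = 17982 frames. 25925 ÷ 17982 → 1 full block, remainder 7943.
Within the partial block the first minute is 1800 frames and each further minute 1798, so 4 further minute boundaries passed. Total skipped labels = 18 × 1 + 2 × 4 = 26.
Non-drop label index = 25925 + 26 = 25951; at 30 labels/s that is 00:14:25:01, i.e. DF 00:14:25;01.

00:14:25;01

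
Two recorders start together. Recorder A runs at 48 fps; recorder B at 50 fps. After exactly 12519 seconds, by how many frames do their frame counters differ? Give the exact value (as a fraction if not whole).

A emits 48 × 12519 = 600912 frames; B emits 50 × 12519 = 625950.
Difference = 25038 frames; B is ahead of A.

25038 frames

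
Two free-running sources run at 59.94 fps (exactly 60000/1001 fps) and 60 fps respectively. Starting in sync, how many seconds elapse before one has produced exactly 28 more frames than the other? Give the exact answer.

7007/15 seconds

The gap grows by |60 − 60000/1001| = 60/1001 frames per second.
Time for a 28-frame gap: 28 ÷ (60/1001) = 7007/15 s.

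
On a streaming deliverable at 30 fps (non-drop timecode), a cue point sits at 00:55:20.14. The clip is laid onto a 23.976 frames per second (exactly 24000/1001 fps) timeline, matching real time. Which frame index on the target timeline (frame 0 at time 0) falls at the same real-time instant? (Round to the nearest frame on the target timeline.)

Source frame index: (0×3600 + 55×60 + 20) × 30 + 14 = 99614.
Real time: 99614 / (30) = 49807/15 s.
Target frame: (49807/15) × (24000/1001) = 79691200/1001 ≈ 79611.588 → 79612.

frame 79612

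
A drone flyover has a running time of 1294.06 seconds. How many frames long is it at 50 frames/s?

64703 frames

Frames = 1294.06 × 50 = 64703.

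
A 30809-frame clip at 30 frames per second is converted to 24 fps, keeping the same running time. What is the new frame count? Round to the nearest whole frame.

24647 frames

Frames at target rate = 30809 × (24) / (30) = 123236/5 ≈ 24647.200.
Nearest whole frame: 24647.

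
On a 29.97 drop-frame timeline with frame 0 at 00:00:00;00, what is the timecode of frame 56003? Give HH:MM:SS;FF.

Ten DF minutes hold 17982 frames, so frame 56003 lies in block 3 (frames 53946–71927) with 2057 frames into that block.
The block's first minute is 1800 frames and the rest 1798 each; 2057 frames reaches minute 1, so 3 × 18 + 1 × 2 = 56 labels have been skipped so far.
Adding those back, label number 56003 + 56 = 56059 at 30 labels/s is 1868 s + 19 f = 0 h 31 min 8 s frame 19, i.e. 00:31:08;19.

00:31:08;19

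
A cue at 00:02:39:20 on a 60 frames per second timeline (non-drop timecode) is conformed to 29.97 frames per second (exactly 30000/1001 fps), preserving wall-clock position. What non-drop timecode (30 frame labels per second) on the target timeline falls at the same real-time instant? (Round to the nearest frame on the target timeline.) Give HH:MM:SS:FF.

00:02:39:05

Source frame index: (0×3600 + 2×60 + 39) × 60 + 20 = 9560.
Real time: 9560 / (60) = 478/3 s.
Target frame: (478/3) × (30000/1001) = 4780000/1001 ≈ 4775.225 → 4775.
At 30 labels/s: frame 4775 → 00:02:39:05.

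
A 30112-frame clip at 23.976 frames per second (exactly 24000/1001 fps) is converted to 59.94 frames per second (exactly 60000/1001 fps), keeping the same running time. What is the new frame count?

Target frames = source frames × (target rate / source rate) = 30112 × (60000/1001)/(24000/1001) = 30112 × 5/2 = 75280.

75280 frames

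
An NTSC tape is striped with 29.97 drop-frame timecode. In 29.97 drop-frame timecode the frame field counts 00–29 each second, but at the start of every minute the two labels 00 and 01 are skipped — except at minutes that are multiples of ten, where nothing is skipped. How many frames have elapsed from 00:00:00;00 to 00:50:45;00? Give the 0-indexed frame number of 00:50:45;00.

91260

Complete 10-minute blocks: 5, each 17982 frames → 89910.
Remaining 0 whole minutes in the current block: 0 frames.
Within the current minute: 45 × 30 + 0 = 1350. Total = 89910 + 0 + 1350 = 91260.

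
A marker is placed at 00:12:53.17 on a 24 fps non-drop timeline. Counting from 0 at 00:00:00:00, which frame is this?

Total seconds to the label: (0 × 3600 + 12 × 60 + 53) = 773.
Frame index = 773 × 24 + 17 = 18569.

frame 18569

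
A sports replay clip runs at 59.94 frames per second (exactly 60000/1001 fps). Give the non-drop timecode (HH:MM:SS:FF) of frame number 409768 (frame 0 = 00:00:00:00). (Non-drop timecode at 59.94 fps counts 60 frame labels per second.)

01:53:49:28

409768 ÷ 60 = 6829 full seconds, remainder 28 frames.
6829 s = 1 h 53 min 49 s.
Timecode: 01:53:49:28.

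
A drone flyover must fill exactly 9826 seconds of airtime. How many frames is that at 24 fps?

235824 frames

Frames = 9826 × 24 = 235824.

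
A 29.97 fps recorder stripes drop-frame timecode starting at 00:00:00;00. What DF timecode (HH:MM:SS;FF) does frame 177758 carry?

Each 10-minute DF block holds 10 × 60 × 30 − 9 × 2 = 17982 frames. 177758 ÷ 17982 → 9 full blocks, remainder 15920.
Within the partial block the first minute is 1800 frames and each further minute 1798, so 8 further minute boundaries passed. Total skipped labels = 18 × 9 + 2 × 8 = 178.
Non-drop label index = 177758 + 178 = 177936; at 30 labels/s that is 01:38:51:06, i.e. DF 01:38:51;06.

01:38:51;06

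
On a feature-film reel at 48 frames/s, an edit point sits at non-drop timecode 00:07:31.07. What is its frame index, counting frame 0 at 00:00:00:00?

Total seconds to the label: (0 × 3600 + 7 × 60 + 31) = 451.
Frame index = 451 × 48 + 7 = 21655.

frame 21655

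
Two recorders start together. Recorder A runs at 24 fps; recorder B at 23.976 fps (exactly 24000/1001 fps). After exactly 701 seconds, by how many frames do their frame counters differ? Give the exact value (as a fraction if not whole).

16824/1001 frames

A emits 24 × 701 = 16824 frames; B emits 24000/1001 × 701 = 16824000/1001.
Difference = 16824/1001 frames (≈ 16.8072); B is behind A.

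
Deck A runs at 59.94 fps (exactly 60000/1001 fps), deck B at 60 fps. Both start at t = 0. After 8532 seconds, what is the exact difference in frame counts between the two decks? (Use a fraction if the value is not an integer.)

511920/1001 frames

A emits 60000/1001 × 8532 = 511920000/1001 frames; B emits 60 × 8532 = 511920.
Difference = 511920/1001 frames (≈ 511.4086); B is ahead of A.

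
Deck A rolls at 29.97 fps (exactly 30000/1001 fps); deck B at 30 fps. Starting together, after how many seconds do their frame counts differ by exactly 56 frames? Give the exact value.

28028/15 seconds

The gap grows by |30 − 30000/1001| = 30/1001 frames per second.
Time for a 56-frame gap: 56 ÷ (30/1001) = 28028/15 s.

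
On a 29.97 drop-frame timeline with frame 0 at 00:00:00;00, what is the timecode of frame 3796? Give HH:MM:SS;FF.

Each 10-minute DF block holds 10 × 60 × 30 − 9 × 2 = 17982 frames. 3796 ÷ 17982 → 0 full blocks, remainder 3796.
Within the partial block the first minute is 1800 frames and each further minute 1798, so 2 further minute boundaries passed. Total skipped labels = 18 × 0 + 2 × 2 = 4.
Non-drop label index = 3796 + 4 = 3800; at 30 labels/s that is 00:02:06:20, i.e. DF 00:02:06;20.

00:02:06;20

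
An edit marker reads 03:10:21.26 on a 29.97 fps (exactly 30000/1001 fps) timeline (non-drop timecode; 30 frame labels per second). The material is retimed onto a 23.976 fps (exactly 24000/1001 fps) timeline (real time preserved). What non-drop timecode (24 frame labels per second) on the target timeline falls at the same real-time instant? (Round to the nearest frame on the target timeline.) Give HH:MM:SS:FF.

Source frame index: (3×3600 + 10×60 + 21) × 30 + 26 = 342656.
Real time: 342656 / (30000/1001) = 21437416/1875 s.
Target frame: (21437416/1875) × (24000/1001) = 1370624/5 ≈ 274124.800 → 274125.
At 24 labels/s: frame 274125 → 03:10:21:21.

03:10:21:21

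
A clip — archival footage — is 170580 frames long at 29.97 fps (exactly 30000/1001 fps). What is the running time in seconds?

5691.686 seconds

Running time = 170580 / (30000/1001) = 5691.686 s.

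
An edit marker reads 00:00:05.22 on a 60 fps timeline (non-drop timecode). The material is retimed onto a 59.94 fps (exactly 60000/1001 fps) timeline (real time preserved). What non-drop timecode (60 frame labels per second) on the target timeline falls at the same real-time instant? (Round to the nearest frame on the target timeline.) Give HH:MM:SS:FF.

Source frame index: (0×3600 + 0×60 + 5) × 60 + 22 = 322.
Real time: 322 / (60) = 161/30 s.
Target frame: (161/30) × (60000/1001) = 46000/143 ≈ 321.678 → 322.
At 60 labels/s: frame 322 → 00:00:05:22.

00:00:05:22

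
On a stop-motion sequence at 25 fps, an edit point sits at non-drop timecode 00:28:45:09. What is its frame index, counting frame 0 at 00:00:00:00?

frame 43134

Total seconds to the label: (0 × 3600 + 28 × 60 + 45) = 1725.
Frame index = 1725 × 25 + 9 = 43134.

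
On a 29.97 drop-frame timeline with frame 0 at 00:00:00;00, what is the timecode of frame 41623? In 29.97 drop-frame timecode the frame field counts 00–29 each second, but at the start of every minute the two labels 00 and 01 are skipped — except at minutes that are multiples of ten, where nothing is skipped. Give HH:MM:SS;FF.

Ten DF minutes hold 17982 frames, so frame 41623 lies in block 2 (frames 35964–53945) with 5659 frames into that block.
The block's first minute is 1800 frames and the rest 1798 each; 5659 frames reaches minute 3, so 2 × 18 + 3 × 2 = 42 labels have been skipped so far.
Adding those back, label number 41623 + 42 = 41665 at 30 labels/s is 1388 s + 25 f = 0 h 23 min 8 s frame 25, i.e. 00:23:08;25.

00:23:08;25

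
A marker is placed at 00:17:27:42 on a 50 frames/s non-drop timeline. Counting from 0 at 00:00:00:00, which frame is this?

frame 52392

Total seconds to the label: (0 × 3600 + 17 × 60 + 27) = 1047.
Frame index = 1047 × 50 + 42 = 52392.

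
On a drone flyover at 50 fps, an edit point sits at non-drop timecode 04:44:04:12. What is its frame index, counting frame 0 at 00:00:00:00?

frame 852212

Total seconds to the label: (4 × 3600 + 44 × 60 + 4) = 17044.
Frame index = 17044 × 50 + 12 = 852212.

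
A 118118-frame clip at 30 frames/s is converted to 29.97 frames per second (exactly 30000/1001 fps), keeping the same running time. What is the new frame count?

Target frames = source frames × (target rate / source rate) = 118118 × (30000/1001)/(30) = 118118 × 1000/1001 = 118000.

118000 frames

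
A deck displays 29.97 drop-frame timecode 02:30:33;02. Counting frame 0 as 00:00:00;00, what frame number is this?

270722

As if non-drop at 30 labels/s: (2 × 3600 + 30 × 60 + 33) × 30 + 2 = 270992.
Minute boundaries passed: 150; those not divisible by 10: 150 − 15 = 135; dropped labels = 2 × 135 = 270.
Actual frame index = 270992 − 270 = 270722.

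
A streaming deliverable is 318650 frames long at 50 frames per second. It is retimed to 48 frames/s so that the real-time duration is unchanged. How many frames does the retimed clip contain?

Target frames = source frames × (target rate / source rate) = 318650 × (48)/(50) = 318650 × 24/25 = 305904.

305904 frames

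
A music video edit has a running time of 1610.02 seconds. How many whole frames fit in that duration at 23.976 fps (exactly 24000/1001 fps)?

Frames = 1610.02 × 24000/1001 = 38640480/1001 ≈ 38601.8781.
Complete frames: 38601.

38601 frames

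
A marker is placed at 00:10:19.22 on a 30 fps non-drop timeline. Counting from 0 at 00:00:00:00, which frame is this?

frame 18592

Total seconds to the label: (0 × 3600 + 10 × 60 + 19) = 619.
Frame index = 619 × 30 + 22 = 18592.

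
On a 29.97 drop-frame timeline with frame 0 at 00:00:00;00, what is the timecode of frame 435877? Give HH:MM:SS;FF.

04:02:23;23

Each 10-minute DF block holds 10 × 60 × 30 − 9 × 2 = 17982 frames. 435877 ÷ 17982 → 24 full blocks, remainder 4309.
Within the partial block the first minute is 1800 frames and each further minute 1798, so 2 further minute boundaries passed. Total skipped labels = 18 × 24 + 2 × 2 = 436.
Non-drop label index = 435877 + 436 = 436313; at 30 labels/s that is 04:02:23:23, i.e. DF 04:02:23;23.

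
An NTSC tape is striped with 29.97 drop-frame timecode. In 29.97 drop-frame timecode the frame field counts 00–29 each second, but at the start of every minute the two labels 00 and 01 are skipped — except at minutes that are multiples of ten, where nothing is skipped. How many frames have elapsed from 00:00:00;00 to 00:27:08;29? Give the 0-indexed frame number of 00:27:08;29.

48819

Complete 10-minute blocks: 2, each 17982 frames → 35964.
Remaining 7 whole minutes in the current block: 1800 + 6 × 1798 = 12588 frames.
Within the current minute: 8 × 30 + 29 − 2 = 267 (labels ;00/;01 skipped at this minute). Total = 35964 + 12588 + 267 = 48819.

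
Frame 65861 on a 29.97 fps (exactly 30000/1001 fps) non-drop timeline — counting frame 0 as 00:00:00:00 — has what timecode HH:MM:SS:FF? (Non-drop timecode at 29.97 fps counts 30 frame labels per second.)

00:36:35:11

65861 ÷ 30 = 2195 full seconds, remainder 11 frames.
2195 s = 0 h 36 min 35 s.
Timecode: 00:36:35:11.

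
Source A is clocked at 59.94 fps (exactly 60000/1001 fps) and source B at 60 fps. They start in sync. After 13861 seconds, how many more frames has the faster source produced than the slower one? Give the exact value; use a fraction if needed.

831660/1001 frames

A emits 60000/1001 × 13861 = 831660000/1001 frames; B emits 60 × 13861 = 831660.
Difference = 831660/1001 frames (≈ 830.8292); B is ahead of A.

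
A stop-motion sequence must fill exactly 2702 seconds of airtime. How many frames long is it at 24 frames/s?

Frames = 2702 × 24 = 64848.

64848 frames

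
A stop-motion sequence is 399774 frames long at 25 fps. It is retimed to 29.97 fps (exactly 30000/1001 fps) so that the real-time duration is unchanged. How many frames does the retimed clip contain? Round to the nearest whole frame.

479250 frames

Frames at target rate = 399774 × (30000/1001) / (25) = 479728800/1001 ≈ 479249.550.
Nearest whole frame: 479250.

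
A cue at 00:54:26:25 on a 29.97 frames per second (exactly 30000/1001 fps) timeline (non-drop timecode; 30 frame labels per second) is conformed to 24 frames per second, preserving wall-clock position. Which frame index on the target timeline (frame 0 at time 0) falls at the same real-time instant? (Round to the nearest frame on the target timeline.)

frame 78482

Source frame index: (0×3600 + 54×60 + 26) × 30 + 25 = 98005.
Real time: 98005 / (30000/1001) = 19620601/6000 s.
Target frame: (19620601/6000) × (24) = 19620601/250 ≈ 78482.404 → 78482.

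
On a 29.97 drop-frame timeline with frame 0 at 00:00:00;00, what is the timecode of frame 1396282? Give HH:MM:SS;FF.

12:56:29;10

Ten DF minutes hold 17982 frames, so frame 1396282 lies in block 77 (frames 1384614–1402595) with 11668 frames into that block.
The block's first minute is 1800 frames and the rest 1798 each; 11668 frames reaches minute 6, so 77 × 18 + 6 × 2 = 1398 labels have been skipped so far.
Adding those back, label number 1396282 + 1398 = 1397680 at 30 labels/s is 46589 s + 10 f = 12 h 56 min 29 s frame 10, i.e. 12:56:29;10.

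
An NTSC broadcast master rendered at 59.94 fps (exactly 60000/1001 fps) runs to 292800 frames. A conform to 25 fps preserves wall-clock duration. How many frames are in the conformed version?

Target frames = source frames × (target rate / source rate) = 292800 × (25)/(60000/1001) = 292800 × 1001/2400 = 122122.

122122 frames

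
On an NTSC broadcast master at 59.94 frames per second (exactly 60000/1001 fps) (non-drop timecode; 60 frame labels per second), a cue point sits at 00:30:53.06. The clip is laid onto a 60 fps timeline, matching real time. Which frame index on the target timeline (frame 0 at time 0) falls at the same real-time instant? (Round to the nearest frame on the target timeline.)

Source frame index: (0×3600 + 30×60 + 53) × 60 + 6 = 111186.
Real time: 111186 / (60000/1001) = 18549531/10000 s.
Target frame: (18549531/10000) × (60) = 55648593/500 ≈ 111297.186 → 111297.

frame 111297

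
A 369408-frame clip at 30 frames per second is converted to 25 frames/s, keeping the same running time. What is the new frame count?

Target frames = source frames × (target rate / source rate) = 369408 × (25)/(30) = 369408 × 5/6 = 307840.

307840 frames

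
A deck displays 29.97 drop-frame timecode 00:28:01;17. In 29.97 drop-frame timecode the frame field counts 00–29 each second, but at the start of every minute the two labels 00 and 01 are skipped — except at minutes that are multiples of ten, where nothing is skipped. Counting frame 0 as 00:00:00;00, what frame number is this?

50395

As if non-drop at 30 labels/s: (0 × 3600 + 28 × 60 + 1) × 30 + 17 = 50447.
Minute boundaries passed: 28; those not divisible by 10: 28 − 2 = 26; dropped labels = 2 × 26 = 52.
Actual frame index = 50447 − 52 = 50395.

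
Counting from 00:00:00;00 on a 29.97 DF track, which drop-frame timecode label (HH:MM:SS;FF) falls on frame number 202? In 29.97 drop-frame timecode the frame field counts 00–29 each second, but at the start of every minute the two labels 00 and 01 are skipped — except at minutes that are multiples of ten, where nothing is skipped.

00:00:06;22

Ten DF minutes hold 17982 frames, so frame 202 lies in block 0 (frames 0–17981) with 202 frames into that block.
The block's first minute is 1800 frames and the rest 1798 each; 202 frames reaches minute 0, so 0 × 18 + 0 × 2 = 0 labels have been skipped so far.
Adding those back, label number 202 + 0 = 202 at 30 labels/s is 6 s + 22 f = 0 h 0 min 6 s frame 22, i.e. 00:00:06;22.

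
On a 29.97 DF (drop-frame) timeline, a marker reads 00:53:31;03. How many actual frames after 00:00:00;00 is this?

96237

Complete 10-minute blocks: 5, each 17982 frames → 89910.
Remaining 3 whole minutes in the current block: 1800 + 2 × 1798 = 5396 frames.
Within the current minute: 31 × 30 + 3 − 2 = 931 (labels ;00/;01 skipped at this minute). Total = 89910 + 5396 + 931 = 96237.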